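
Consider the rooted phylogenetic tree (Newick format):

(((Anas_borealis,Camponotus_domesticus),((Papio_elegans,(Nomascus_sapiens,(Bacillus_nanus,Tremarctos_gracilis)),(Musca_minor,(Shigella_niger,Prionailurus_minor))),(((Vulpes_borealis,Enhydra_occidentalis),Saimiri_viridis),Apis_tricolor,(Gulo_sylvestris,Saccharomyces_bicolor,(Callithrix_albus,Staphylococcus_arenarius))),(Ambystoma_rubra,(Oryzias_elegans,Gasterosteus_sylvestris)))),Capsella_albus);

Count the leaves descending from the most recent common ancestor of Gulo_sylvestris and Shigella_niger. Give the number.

18

The MRCA of Gulo_sylvestris and Shigella_niger is the node subtending ((Papio_elegans,(Nomascus_sapiens,(Bacillus_nanus,Tremarctos_gracilis)),(Musca_minor,(Shigella_niger,Prionailurus_minor))),(((Vulpes_borealis,Enhydra_occidentalis),Saimiri_viridis),Apis_tricolor,(Gulo_sylvestris,Saccharomyces_bicolor,(Callithrix_albus,Staphylococcus_arenarius))),(Ambystoma_rubra,(Oryzias_elegans,Gasterosteus_sylvestris))).
That clade contains 18 terminal taxa: Ambystoma_rubra, Apis_tricolor, Bacillus_nanus, Callithrix_albus, Enhydra_occidentalis, Gasterosteus_sylvestris, Gulo_sylvestris, Musca_minor, Nomascus_sapiens, Oryzias_elegans, Papio_elegans, Prionailurus_minor, Saccharomyces_bicolor, Saimiri_viridis, Shigella_niger, Staphylococcus_arenarius, Tremarctos_gracilis, Vulpes_borealis.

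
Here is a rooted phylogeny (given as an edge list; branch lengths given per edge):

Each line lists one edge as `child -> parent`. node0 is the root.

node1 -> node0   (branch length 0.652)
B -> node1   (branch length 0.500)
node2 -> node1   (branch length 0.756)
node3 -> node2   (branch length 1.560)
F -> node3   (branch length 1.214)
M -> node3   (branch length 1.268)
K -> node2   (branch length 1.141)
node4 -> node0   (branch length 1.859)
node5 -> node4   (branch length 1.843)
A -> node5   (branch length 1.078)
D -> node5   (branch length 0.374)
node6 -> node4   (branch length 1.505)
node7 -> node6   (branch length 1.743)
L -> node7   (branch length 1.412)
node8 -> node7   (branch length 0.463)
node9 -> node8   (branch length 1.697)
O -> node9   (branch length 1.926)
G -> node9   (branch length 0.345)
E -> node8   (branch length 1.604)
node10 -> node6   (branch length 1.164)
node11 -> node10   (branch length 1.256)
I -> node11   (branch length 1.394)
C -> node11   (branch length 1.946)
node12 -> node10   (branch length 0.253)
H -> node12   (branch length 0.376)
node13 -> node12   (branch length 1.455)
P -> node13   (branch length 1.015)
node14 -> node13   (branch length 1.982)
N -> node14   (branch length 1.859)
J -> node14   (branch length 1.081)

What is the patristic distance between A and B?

5.932

The path runs A → … → MRCA → … → B; the MRCA is the root of the tree.
Branch lengths along that path: 1.078 + 1.843 + 1.859 + 0.652 + 0.500 = 5.932.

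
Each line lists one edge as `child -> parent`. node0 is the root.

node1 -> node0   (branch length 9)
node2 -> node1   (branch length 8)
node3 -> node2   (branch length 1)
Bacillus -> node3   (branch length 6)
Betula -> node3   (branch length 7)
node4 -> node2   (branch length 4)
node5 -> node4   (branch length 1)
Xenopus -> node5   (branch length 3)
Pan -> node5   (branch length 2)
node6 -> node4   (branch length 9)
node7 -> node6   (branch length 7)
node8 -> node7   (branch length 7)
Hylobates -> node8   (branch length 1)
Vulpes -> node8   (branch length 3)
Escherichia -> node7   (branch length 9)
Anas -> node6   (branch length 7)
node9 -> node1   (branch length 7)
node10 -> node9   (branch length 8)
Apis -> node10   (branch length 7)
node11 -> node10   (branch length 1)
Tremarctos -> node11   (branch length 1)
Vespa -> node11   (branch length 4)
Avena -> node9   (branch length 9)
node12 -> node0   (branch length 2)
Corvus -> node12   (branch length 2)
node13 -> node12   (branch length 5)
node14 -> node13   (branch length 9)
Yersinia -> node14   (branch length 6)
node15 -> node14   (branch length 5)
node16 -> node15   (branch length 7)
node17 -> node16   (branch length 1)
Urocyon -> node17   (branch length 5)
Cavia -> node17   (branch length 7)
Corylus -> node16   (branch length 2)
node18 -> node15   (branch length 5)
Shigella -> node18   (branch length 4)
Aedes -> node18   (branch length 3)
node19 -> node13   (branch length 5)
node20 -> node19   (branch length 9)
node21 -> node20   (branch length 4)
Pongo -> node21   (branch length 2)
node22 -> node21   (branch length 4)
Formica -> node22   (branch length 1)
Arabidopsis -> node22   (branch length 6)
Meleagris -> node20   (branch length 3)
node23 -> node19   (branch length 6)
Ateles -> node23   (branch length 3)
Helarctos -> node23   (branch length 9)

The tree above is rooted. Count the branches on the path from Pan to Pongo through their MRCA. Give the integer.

11

The MRCA of Pan and Pongo is the root of the tree.
From Pan up to that node: 5 branches. From Pongo up to the same node: 6 branches. Total: 5 + 6 = 11.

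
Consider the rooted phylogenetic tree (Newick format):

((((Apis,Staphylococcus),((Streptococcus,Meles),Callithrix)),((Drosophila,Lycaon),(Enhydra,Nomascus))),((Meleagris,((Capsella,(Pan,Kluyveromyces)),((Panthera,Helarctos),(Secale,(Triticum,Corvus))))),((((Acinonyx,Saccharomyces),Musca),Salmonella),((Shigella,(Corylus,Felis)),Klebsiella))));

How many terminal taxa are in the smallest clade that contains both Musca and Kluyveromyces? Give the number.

The MRCA of Musca and Kluyveromyces is the node subtending ((Meleagris,((Capsella,(Pan,Kluyveromyces)),((Panthera,Helarctos),(Secale,(Triticum,Corvus))))),((((Acinonyx,Saccharomyces),Musca),Salmonella),((Shigella,(Corylus,Felis)),Klebsiella))).
That clade contains 17 terminal taxa: Acinonyx, Capsella, Corvus, Corylus, Felis, Helarctos, Klebsiella, Kluyveromyces, Meleagris, Musca, Pan, Panthera, Saccharomyces, Salmonella, Secale, Shigella, Triticum.

17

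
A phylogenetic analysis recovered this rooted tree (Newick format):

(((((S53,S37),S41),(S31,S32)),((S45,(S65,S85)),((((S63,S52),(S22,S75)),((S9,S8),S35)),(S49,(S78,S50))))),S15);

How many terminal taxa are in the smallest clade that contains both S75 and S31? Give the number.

The MRCA of S75 and S31 is the node subtending ((((S53,S37),S41),(S31,S32)),((S45,(S65,S85)),((((S63,S52),(S22,S75)),((S9,S8),S35)),(S49,(S78,S50))))).
That clade contains 18 terminal taxa: S22, S31, S32, S35, S37, S41, S45, S49, S50, S52, S53, S63, S65, S75, S78, S8, S85, S9.

18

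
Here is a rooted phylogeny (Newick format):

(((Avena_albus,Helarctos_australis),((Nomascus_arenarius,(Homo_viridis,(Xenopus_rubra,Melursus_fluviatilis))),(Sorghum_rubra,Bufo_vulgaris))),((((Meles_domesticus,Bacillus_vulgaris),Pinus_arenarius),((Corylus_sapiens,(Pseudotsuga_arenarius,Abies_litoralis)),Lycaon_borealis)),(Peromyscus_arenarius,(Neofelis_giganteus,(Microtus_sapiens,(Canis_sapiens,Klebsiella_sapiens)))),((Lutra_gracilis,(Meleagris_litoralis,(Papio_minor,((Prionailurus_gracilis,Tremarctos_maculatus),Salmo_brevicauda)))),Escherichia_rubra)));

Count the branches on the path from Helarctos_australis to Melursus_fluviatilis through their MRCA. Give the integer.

7

The MRCA of Helarctos_australis and Melursus_fluviatilis is the node subtending ((Avena_albus,Helarctos_australis),((Nomascus_arenarius,(Homo_viridis,(Xenopus_rubra,Melursus_fluviatilis))),(Sorghum_rubra,Bufo_vulgaris))).
From Helarctos_australis up to that node: 2 branches. From Melursus_fluviatilis up to the same node: 5 branches. Total: 2 + 5 = 7.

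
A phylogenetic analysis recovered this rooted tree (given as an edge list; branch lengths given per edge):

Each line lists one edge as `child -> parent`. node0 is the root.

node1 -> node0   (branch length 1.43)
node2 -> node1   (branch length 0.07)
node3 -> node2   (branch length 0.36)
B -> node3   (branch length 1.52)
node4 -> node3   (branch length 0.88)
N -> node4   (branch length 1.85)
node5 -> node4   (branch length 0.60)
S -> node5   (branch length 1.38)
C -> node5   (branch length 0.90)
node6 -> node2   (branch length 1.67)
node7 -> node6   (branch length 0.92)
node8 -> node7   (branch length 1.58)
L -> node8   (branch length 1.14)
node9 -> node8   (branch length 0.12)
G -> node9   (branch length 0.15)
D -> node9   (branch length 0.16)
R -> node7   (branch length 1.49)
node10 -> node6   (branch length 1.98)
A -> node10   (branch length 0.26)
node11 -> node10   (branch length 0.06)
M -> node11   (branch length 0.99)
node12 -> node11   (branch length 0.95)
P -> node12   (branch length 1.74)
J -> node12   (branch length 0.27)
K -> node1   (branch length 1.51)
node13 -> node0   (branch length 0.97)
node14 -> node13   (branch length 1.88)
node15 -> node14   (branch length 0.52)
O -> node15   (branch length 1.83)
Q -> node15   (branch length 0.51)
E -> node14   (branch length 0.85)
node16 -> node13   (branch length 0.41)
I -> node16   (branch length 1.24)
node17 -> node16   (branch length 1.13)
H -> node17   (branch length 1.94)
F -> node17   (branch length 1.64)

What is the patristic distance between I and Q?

4.56

The path runs I → … → MRCA → … → Q; the MRCA is the node subtending (((O,Q),E),(I,(H,F))).
Branch lengths along that path: 1.24 + 0.41 + 1.88 + 0.52 + 0.51 = 4.56.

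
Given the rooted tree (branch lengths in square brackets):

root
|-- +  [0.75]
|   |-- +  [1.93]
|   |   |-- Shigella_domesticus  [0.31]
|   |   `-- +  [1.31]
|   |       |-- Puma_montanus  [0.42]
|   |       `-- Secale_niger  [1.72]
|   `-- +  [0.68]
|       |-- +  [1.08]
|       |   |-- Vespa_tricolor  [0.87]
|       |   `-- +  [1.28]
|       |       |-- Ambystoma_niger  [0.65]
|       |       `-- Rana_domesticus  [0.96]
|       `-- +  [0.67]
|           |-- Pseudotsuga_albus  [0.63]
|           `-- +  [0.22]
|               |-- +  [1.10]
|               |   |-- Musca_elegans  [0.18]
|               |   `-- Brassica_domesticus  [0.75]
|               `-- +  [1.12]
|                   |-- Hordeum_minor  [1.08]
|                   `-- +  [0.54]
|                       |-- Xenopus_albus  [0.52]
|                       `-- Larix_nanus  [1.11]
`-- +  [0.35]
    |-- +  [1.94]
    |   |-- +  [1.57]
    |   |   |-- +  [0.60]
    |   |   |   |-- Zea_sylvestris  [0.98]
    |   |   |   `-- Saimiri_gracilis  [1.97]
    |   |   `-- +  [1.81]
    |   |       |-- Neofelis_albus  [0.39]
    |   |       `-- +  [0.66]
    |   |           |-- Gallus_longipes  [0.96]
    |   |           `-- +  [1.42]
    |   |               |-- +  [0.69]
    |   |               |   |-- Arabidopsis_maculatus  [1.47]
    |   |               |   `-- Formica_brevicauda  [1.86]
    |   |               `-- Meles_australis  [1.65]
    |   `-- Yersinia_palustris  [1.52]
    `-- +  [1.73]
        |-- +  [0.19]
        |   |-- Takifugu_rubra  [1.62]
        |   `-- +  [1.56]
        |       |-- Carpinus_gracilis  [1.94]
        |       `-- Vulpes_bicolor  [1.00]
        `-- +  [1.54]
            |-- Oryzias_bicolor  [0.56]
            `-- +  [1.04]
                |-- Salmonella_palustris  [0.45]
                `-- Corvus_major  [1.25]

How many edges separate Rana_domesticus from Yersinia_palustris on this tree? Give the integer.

8

The MRCA of Rana_domesticus and Yersinia_palustris is the root of the tree.
From Rana_domesticus up to that node: 5 branches. From Yersinia_palustris up to the same node: 3 branches. Total: 5 + 3 = 8.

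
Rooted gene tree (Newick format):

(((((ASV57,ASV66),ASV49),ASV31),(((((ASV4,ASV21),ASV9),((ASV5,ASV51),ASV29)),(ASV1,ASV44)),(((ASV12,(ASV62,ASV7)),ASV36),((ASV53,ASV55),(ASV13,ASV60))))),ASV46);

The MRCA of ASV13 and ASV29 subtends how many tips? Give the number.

16

The MRCA of ASV13 and ASV29 is the node subtending (((((ASV4,ASV21),ASV9),((ASV5,ASV51),ASV29)),(ASV1,ASV44)),(((ASV12,(ASV62,ASV7)),ASV36),((ASV53,ASV55),(ASV13,ASV60)))).
That clade contains 16 terminal taxa: ASV1, ASV12, ASV13, ASV21, ASV29, ASV36, ASV4, ASV44, ASV5, ASV51, ASV53, ASV55, ASV60, ASV62, ASV7, ASV9.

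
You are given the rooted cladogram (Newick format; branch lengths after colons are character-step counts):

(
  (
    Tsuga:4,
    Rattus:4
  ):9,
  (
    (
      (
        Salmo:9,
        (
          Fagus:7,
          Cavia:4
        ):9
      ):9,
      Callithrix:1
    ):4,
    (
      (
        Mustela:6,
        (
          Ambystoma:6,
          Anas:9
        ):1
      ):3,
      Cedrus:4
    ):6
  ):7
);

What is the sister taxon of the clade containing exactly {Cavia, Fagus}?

Salmo

The clade containing exactly {Cavia, Fagus} attaches to the tree at the node subtending (Salmo,(Fagus,Cavia)).
The other lineage descending from that same node — the sister group — is the single tip Salmo.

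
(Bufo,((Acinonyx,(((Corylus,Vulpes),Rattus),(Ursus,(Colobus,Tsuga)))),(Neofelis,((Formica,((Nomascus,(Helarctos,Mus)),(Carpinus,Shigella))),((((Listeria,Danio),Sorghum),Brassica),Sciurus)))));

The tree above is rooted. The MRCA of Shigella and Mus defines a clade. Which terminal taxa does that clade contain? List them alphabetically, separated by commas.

Tracing Shigella: it sits inside (Carpinus,Shigella).
Tracing Mus: it sits inside (Helarctos,Mus).
The smallest clade enclosing both is ((Nomascus,(Helarctos,Mus)),(Carpinus,Shigella)); the answer is its 5 terminal taxa in alphabetical order.

Carpinus, Helarctos, Mus, Nomascus, Shigella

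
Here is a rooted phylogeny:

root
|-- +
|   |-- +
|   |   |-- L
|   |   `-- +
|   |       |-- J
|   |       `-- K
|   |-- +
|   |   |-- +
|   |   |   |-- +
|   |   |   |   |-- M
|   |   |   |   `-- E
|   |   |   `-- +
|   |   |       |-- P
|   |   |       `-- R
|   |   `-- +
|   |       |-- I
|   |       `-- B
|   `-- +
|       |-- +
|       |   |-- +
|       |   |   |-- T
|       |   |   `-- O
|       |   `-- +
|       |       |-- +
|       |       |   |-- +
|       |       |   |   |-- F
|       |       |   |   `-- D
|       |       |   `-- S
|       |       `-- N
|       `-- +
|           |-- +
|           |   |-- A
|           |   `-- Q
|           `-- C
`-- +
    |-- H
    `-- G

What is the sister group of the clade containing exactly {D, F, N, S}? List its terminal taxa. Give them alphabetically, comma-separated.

The clade containing exactly {D, F, N, S} attaches to the tree at the node subtending ((T,O),(((F,D),S),N)).
The other lineage descending from that same node — the sister group — is (T,O); its 2 tips in alphabetical order are the answer.

O, T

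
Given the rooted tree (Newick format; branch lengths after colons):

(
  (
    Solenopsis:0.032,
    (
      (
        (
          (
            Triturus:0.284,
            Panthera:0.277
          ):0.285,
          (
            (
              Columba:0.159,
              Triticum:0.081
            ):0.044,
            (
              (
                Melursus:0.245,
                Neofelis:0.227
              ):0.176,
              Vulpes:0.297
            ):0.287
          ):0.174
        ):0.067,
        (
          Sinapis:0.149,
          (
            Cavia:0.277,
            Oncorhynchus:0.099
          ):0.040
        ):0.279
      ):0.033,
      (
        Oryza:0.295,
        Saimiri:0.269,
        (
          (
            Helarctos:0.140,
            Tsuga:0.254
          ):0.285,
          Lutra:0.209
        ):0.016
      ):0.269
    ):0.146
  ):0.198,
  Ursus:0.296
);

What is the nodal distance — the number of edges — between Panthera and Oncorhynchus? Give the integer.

The MRCA of Panthera and Oncorhynchus is the node subtending (((Triturus,Panthera),((Columba,Triticum),((Melursus,Neofelis),Vulpes))),(Sinapis,(Cavia,Oncorhynchus))).
From Panthera up to that node: 3 branches. From Oncorhynchus up to the same node: 3 branches. Total: 3 + 3 = 6.

6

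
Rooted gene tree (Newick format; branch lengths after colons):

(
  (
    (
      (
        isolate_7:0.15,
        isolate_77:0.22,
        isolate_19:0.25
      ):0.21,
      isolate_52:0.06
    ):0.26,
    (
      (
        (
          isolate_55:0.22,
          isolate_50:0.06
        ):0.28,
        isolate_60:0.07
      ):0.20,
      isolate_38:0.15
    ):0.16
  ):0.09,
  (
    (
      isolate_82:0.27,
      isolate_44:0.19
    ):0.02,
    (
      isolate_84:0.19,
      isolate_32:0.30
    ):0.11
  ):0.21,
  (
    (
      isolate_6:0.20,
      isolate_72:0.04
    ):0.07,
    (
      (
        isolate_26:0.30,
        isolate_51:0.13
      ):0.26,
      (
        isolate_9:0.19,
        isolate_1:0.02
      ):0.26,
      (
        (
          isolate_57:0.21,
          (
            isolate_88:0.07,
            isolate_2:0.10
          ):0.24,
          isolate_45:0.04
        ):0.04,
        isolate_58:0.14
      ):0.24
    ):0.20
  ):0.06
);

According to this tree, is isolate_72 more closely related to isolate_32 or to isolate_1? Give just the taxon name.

The MRCA of isolate_72 and isolate_1 subtends ((isolate_6,isolate_72),((isolate_26,isolate_51),(isolate_9,isolate_1),((isolate_57,(isolate_88,isolate_2),isolate_45),isolate_58))) (11 taxa).
The MRCA of isolate_72 and isolate_32 is the root, subtending the entire tree (23 taxa).
The first is nested inside the second, so isolate_72 shares a more recent common ancestor with isolate_1.

isolate_1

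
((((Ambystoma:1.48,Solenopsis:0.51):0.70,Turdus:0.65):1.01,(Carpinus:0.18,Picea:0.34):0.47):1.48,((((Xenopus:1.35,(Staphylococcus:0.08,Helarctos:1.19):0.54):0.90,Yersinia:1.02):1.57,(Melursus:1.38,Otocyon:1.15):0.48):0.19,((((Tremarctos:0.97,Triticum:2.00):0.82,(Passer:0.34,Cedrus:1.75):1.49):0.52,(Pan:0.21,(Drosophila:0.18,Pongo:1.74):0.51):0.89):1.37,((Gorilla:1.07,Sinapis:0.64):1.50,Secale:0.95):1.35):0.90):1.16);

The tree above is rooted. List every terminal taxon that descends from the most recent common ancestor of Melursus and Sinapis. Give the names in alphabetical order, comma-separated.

Tracing Melursus: it sits inside (Melursus,Otocyon).
Tracing Sinapis: it sits inside (Gorilla,Sinapis).
The smallest clade enclosing both is ((((Xenopus,(Staphylococcus,Helarctos)),Yersinia),(Melursus,Otocyon)),((((Tremarctos,Triticum),(Passer,Cedrus)),(Pan,(Drosophila,Pongo))),((Gorilla,Sinapis),Secale))); the answer is its 16 terminal taxa in alphabetical order.

Cedrus, Drosophila, Gorilla, Helarctos, Melursus, Otocyon, Pan, Passer, Pongo, Secale, Sinapis, Staphylococcus, Tremarctos, Triticum, Xenopus, Yersinia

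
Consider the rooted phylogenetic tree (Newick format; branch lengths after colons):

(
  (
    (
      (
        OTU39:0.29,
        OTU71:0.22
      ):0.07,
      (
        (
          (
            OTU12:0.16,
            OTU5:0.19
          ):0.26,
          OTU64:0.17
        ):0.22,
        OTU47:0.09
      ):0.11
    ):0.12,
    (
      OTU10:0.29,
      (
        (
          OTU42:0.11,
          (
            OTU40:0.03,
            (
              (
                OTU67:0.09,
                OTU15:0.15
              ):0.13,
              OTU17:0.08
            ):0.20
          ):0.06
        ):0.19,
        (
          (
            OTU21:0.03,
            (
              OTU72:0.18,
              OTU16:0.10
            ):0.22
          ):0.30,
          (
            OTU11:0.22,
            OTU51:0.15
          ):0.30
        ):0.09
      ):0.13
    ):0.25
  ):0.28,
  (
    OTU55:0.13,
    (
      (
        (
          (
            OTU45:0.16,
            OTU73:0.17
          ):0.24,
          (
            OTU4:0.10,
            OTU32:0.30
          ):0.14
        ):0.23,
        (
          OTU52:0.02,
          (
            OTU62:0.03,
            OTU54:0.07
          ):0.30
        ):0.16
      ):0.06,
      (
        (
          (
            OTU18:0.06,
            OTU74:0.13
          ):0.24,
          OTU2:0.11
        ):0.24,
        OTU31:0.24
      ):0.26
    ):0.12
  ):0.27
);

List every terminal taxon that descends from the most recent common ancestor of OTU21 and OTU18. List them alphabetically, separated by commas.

Tracing OTU21: it sits inside (OTU21,(OTU72,OTU16)).
Tracing OTU18: it sits inside (OTU18,OTU74).
The smallest clade enclosing both is the whole tree (their MRCA is the root), so the answer is all 29 tips in alphabetical order.

OTU10, OTU11, OTU12, OTU15, OTU16, OTU17, OTU18, OTU2, OTU21, OTU31, OTU32, OTU39, OTU4, OTU40, OTU42, OTU45, OTU47, OTU5, OTU51, OTU52, OTU54, OTU55, OTU62, OTU64, OTU67, OTU71, OTU72, OTU73, OTU74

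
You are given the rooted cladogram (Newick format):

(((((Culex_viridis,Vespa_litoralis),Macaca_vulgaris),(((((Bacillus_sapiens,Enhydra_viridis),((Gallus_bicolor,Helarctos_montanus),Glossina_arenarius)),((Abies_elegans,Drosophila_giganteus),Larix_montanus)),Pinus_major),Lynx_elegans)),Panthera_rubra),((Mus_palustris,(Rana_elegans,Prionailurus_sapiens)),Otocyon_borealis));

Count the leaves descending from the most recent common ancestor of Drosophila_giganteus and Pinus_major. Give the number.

The MRCA of Drosophila_giganteus and Pinus_major is the node subtending ((((Bacillus_sapiens,Enhydra_viridis),((Gallus_bicolor,Helarctos_montanus),Glossina_arenarius)),((Abies_elegans,Drosophila_giganteus),Larix_montanus)),Pinus_major).
That clade contains 9 terminal taxa: Abies_elegans, Bacillus_sapiens, Drosophila_giganteus, Enhydra_viridis, Gallus_bicolor, Glossina_arenarius, Helarctos_montanus, Larix_montanus, Pinus_major.

9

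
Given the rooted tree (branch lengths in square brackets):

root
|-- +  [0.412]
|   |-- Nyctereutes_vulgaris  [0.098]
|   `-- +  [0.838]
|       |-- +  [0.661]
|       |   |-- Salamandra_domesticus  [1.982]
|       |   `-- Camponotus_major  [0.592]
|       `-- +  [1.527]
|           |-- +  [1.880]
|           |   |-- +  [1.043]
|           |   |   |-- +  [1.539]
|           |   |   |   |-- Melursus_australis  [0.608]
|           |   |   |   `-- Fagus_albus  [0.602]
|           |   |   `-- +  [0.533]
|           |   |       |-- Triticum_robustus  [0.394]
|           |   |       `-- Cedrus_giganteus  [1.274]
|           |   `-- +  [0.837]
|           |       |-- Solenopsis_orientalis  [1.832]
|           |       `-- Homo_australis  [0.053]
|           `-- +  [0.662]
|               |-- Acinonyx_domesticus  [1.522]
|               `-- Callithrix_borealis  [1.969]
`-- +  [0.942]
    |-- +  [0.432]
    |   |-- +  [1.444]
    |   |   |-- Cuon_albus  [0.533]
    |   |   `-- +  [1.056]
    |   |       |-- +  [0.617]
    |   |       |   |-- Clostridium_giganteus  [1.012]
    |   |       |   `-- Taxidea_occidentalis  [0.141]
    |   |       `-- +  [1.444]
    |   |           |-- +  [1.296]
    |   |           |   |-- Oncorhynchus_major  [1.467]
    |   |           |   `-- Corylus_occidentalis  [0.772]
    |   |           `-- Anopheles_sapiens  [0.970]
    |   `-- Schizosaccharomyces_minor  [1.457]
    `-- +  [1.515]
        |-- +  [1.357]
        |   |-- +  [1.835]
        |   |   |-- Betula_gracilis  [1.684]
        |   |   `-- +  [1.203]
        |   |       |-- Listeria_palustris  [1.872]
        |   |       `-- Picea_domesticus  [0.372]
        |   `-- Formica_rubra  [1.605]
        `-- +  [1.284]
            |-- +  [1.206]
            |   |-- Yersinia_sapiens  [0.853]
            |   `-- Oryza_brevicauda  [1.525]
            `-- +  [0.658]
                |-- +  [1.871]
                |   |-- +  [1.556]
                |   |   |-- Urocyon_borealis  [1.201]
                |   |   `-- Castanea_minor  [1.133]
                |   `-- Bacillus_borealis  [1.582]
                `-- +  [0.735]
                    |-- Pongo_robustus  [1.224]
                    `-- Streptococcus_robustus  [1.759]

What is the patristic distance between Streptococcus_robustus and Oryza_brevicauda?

5.883

The path runs Streptococcus_robustus → … → MRCA → … → Oryza_brevicauda; the MRCA is the node subtending ((Yersinia_sapiens,Oryza_brevicauda),(((Urocyon_borealis,Castanea_minor),Bacillus_borealis),(Pongo_robustus,Streptococcus_robustus))).
Branch lengths along that path: 1.759 + 0.735 + 0.658 + 1.206 + 1.525 = 5.883.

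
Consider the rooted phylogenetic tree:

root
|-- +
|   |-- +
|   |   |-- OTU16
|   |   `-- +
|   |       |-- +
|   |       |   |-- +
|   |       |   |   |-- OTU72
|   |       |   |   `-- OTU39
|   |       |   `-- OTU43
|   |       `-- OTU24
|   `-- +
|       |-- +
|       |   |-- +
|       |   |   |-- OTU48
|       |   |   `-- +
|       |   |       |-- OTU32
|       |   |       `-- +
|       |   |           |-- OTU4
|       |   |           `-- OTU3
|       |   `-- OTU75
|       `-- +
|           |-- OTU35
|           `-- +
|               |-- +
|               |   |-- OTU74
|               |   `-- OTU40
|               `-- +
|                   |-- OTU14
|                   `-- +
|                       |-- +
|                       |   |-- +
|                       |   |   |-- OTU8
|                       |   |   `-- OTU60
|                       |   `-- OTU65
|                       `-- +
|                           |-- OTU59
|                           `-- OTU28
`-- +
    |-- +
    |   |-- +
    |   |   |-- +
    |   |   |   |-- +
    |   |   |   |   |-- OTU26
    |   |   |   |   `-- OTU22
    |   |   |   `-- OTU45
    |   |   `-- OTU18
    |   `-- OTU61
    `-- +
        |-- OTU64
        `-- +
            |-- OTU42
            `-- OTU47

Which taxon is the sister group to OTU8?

OTU60

OTU8 attaches to the tree at the node subtending (OTU8,OTU60).
The other lineage descending from that same node — the sister group — is the single tip OTU60.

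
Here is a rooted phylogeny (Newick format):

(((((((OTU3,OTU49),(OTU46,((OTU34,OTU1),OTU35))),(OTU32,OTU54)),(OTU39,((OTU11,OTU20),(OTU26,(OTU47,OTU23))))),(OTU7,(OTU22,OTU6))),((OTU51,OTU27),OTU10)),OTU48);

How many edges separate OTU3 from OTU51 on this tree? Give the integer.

9

The MRCA of OTU3 and OTU51 is the node subtending ((((((OTU3,OTU49),(OTU46,((OTU34,OTU1),OTU35))),(OTU32,OTU54)),(OTU39,((OTU11,OTU20),(OTU26,(OTU47,OTU23))))),(OTU7,(OTU22,OTU6))),((OTU51,OTU27),OTU10)).
From OTU3 up to that node: 6 branches. From OTU51 up to the same node: 3 branches. Total: 6 + 3 = 9.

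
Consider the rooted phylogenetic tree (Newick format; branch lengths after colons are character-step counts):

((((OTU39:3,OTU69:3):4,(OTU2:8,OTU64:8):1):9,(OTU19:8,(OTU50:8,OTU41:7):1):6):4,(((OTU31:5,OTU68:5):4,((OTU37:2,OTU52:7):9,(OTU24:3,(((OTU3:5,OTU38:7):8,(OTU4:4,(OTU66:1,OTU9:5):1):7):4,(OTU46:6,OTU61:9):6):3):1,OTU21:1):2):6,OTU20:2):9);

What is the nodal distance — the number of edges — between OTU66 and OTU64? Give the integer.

13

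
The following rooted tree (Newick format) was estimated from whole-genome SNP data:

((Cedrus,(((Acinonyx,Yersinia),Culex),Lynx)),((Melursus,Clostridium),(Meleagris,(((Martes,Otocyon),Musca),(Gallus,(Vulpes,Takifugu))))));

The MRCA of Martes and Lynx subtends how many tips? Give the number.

14

The MRCA of Martes and Lynx is the root, so the clade is the entire tree.
That clade contains 14 terminal taxa: Acinonyx, Cedrus, Clostridium, Culex, Gallus, Lynx, Martes, Meleagris, Melursus, Musca, Otocyon, Takifugu, Vulpes, Yersinia.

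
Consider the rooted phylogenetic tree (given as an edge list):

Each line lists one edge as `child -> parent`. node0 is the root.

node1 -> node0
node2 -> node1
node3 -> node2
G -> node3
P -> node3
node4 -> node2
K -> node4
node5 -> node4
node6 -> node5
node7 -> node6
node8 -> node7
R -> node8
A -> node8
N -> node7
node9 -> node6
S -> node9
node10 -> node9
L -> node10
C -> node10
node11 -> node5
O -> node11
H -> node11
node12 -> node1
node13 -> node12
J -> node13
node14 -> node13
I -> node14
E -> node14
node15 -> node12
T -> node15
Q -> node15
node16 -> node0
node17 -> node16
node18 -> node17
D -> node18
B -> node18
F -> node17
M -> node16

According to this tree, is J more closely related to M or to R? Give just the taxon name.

R

The MRCA of J and R subtends (((G,P),(K,((((R,A),N),(S,(L,C))),(O,H)))),((J,(I,E)),(T,Q))) (16 taxa).
The MRCA of J and M is the root, subtending the entire tree (20 taxa).
The first is nested inside the second, so J shares a more recent common ancestor with R.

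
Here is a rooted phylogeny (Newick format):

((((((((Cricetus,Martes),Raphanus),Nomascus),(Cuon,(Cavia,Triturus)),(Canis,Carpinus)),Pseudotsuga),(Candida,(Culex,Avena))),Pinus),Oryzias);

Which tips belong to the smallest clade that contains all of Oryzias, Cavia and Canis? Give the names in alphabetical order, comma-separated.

Tracing Oryzias: it attaches directly to the root.
Tracing Cavia: it sits inside (Cavia,Triturus).
Tracing Canis: it sits inside (Canis,Carpinus).
The smallest clade enclosing all 3 is the whole tree (their MRCA is the root), so the answer is all 15 tips in alphabetical order.

Avena, Candida, Canis, Carpinus, Cavia, Cricetus, Culex, Cuon, Martes, Nomascus, Oryzias, Pinus, Pseudotsuga, Raphanus, Triturus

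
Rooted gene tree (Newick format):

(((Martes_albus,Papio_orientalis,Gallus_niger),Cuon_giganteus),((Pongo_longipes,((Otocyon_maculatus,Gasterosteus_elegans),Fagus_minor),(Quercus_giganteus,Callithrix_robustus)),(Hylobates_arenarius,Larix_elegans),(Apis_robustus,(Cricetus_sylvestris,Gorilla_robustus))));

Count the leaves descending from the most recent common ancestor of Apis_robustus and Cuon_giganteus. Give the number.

15

The MRCA of Apis_robustus and Cuon_giganteus is the root, so the clade is the entire tree.
That clade contains 15 terminal taxa: Apis_robustus, Callithrix_robustus, Cricetus_sylvestris, Cuon_giganteus, Fagus_minor, Gallus_niger, Gasterosteus_elegans, Gorilla_robustus, Hylobates_arenarius, Larix_elegans, Martes_albus, Otocyon_maculatus, Papio_orientalis, Pongo_longipes, Quercus_giganteus.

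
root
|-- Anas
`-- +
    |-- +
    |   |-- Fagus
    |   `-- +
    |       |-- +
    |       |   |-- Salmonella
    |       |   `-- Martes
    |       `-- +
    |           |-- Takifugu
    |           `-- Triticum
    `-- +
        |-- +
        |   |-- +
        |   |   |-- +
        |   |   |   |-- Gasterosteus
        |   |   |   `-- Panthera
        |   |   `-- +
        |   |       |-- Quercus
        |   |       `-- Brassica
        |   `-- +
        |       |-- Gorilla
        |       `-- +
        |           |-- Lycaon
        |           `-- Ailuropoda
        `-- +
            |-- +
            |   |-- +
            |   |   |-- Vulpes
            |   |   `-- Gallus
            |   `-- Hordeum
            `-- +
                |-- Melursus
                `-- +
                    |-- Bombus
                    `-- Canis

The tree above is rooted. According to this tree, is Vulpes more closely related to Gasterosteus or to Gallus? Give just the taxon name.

The MRCA of Vulpes and Gallus subtends (Vulpes,Gallus) (2 taxa).
The MRCA of Vulpes and Gasterosteus subtends ((((Gasterosteus,Panthera),(Quercus,Brassica)),(Gorilla,(Lycaon,Ailuropoda))),(((Vulpes,Gallus),Hordeum),(Melursus,(Bombus,Canis)))) (13 taxa).
The first is nested inside the second, so Vulpes shares a more recent common ancestor with Gallus.

Gallus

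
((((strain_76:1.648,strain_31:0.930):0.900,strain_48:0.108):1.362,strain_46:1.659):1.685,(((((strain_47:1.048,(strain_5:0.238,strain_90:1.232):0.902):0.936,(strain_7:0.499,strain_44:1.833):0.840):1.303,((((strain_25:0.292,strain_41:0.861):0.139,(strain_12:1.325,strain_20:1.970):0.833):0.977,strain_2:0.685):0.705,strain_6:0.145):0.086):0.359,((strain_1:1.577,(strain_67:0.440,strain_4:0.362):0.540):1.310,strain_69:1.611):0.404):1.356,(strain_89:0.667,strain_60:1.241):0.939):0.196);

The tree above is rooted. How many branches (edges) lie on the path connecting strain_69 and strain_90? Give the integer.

7

The MRCA of strain_69 and strain_90 is the node subtending ((((strain_47,(strain_5,strain_90)),(strain_7,strain_44)),((((strain_25,strain_41),(strain_12,strain_20)),strain_2),strain_6)),((strain_1,(strain_67,strain_4)),strain_69)).
From strain_69 up to that node: 2 branches. From strain_90 up to the same node: 5 branches. Total: 2 + 5 = 7.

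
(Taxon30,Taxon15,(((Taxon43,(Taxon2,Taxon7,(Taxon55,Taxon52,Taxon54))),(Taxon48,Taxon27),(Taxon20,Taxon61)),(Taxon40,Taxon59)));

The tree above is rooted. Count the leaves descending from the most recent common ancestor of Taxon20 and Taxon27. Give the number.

10

The MRCA of Taxon20 and Taxon27 is the node subtending ((Taxon43,(Taxon2,Taxon7,(Taxon55,Taxon52,Taxon54))),(Taxon48,Taxon27),(Taxon20,Taxon61)).
That clade contains 10 terminal taxa: Taxon2, Taxon20, Taxon27, Taxon43, Taxon48, Taxon52, Taxon54, Taxon55, Taxon61, Taxon7.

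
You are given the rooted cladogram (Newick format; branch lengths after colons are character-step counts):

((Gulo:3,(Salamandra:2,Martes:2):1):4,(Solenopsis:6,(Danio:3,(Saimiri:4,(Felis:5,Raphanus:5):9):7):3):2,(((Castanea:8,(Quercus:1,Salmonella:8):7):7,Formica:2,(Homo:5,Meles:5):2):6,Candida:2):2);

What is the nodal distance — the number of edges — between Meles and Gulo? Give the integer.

6

The MRCA of Meles and Gulo is the root of the tree.
From Meles up to that node: 4 branches. From Gulo up to the same node: 2 branches. Total: 4 + 2 = 6.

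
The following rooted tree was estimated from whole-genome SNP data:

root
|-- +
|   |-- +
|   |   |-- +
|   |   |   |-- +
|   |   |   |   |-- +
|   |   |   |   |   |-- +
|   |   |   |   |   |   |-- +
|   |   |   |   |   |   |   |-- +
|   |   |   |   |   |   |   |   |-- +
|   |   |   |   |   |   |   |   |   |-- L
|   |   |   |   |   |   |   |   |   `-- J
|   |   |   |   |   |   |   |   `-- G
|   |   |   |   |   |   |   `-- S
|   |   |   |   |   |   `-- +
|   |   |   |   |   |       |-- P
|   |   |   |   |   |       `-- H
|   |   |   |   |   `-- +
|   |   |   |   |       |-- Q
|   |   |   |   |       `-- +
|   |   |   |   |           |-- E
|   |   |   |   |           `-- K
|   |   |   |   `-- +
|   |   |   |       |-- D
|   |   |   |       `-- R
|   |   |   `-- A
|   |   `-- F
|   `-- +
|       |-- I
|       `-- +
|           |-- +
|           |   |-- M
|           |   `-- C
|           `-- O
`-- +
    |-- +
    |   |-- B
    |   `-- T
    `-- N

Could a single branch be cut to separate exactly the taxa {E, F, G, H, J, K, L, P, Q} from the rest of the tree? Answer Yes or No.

No

The MRCA of the listed taxa subtends ((((((((L,J),G),S),(P,H)),(Q,(E,K))),(D,R)),A),F).
That clade also contains A, D, R, S, which are not in the proposed group, so the group is not monophyletic.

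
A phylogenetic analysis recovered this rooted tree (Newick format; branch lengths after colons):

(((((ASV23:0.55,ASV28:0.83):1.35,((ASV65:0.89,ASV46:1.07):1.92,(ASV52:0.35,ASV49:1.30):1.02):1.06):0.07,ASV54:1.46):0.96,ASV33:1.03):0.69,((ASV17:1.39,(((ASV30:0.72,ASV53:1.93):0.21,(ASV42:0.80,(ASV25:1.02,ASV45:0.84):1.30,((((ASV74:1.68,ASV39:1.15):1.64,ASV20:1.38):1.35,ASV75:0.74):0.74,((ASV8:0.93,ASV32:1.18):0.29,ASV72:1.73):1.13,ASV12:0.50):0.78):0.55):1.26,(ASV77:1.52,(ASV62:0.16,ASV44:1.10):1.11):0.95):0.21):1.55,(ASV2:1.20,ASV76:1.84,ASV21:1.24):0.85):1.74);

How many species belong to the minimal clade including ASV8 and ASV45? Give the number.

11

The MRCA of ASV8 and ASV45 is the node subtending (ASV42,(ASV25,ASV45),((((ASV74,ASV39),ASV20),ASV75),((ASV8,ASV32),ASV72),ASV12)).
That clade contains 11 terminal taxa: ASV12, ASV20, ASV25, ASV32, ASV39, ASV42, ASV45, ASV72, ASV74, ASV75, ASV8.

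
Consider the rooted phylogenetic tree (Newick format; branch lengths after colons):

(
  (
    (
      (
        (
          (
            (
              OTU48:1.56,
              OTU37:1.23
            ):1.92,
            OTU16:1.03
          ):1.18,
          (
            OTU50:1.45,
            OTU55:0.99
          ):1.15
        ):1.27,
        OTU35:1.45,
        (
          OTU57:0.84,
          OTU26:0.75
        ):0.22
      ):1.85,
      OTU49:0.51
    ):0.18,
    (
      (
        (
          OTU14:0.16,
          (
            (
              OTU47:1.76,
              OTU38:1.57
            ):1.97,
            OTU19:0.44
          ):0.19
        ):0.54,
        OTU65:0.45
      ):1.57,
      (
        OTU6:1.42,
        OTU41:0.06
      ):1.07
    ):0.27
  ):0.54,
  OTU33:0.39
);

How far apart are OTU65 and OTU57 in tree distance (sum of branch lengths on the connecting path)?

5.38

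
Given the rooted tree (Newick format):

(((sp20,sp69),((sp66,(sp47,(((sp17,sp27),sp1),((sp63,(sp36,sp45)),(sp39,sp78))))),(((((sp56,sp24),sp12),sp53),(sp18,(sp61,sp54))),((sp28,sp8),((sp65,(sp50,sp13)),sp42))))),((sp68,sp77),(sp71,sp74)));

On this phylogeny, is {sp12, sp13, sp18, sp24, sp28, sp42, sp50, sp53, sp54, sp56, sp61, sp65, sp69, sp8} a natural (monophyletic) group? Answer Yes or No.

No

The MRCA of the listed taxa subtends ((sp20,sp69),((sp66,(sp47,(((sp17,sp27),sp1),((sp63,(sp36,sp45)),(sp39,sp78))))),(((((sp56,sp24),sp12),sp53),(sp18,(sp61,sp54))),((sp28,sp8),((sp65,(sp50,sp13)),sp42))))).
That clade also contains sp1, sp17, sp20, sp27, sp36, sp39, sp45, sp47, sp63, sp66, sp78, which are not in the proposed group, so the group is not monophyletic.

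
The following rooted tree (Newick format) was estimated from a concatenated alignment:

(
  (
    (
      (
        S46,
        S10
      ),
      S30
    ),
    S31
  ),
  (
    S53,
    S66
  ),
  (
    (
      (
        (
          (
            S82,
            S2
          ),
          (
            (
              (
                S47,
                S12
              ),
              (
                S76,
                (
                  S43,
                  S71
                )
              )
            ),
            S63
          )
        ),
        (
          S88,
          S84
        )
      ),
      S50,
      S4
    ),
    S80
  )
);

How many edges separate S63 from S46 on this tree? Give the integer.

10

The MRCA of S63 and S46 is the root of the tree.
From S63 up to that node: 6 branches. From S46 up to the same node: 4 branches. Total: 6 + 4 = 10.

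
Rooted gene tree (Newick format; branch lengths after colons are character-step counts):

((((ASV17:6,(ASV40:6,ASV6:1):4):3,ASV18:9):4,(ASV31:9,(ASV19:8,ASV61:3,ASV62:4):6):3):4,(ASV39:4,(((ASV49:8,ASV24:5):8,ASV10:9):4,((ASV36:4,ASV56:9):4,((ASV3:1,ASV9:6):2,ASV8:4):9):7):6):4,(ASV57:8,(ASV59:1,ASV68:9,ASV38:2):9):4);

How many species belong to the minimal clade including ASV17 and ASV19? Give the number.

8

The MRCA of ASV17 and ASV19 is the node subtending (((ASV17,(ASV40,ASV6)),ASV18),(ASV31,(ASV19,ASV61,ASV62))).
That clade contains 8 terminal taxa: ASV17, ASV18, ASV19, ASV31, ASV40, ASV6, ASV61, ASV62.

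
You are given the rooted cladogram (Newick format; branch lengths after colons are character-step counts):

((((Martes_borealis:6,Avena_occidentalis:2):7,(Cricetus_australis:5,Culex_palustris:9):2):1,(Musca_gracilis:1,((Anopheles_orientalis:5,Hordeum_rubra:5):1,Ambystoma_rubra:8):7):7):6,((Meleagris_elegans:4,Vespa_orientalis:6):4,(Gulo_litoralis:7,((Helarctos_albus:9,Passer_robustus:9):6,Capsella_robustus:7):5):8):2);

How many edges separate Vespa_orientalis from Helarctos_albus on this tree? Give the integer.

The MRCA of Vespa_orientalis and Helarctos_albus is the node subtending ((Meleagris_elegans,Vespa_orientalis),(Gulo_litoralis,((Helarctos_albus,Passer_robustus),Capsella_robustus))).
From Vespa_orientalis up to that node: 2 branches. From Helarctos_albus up to the same node: 4 branches. Total: 2 + 4 = 6.

6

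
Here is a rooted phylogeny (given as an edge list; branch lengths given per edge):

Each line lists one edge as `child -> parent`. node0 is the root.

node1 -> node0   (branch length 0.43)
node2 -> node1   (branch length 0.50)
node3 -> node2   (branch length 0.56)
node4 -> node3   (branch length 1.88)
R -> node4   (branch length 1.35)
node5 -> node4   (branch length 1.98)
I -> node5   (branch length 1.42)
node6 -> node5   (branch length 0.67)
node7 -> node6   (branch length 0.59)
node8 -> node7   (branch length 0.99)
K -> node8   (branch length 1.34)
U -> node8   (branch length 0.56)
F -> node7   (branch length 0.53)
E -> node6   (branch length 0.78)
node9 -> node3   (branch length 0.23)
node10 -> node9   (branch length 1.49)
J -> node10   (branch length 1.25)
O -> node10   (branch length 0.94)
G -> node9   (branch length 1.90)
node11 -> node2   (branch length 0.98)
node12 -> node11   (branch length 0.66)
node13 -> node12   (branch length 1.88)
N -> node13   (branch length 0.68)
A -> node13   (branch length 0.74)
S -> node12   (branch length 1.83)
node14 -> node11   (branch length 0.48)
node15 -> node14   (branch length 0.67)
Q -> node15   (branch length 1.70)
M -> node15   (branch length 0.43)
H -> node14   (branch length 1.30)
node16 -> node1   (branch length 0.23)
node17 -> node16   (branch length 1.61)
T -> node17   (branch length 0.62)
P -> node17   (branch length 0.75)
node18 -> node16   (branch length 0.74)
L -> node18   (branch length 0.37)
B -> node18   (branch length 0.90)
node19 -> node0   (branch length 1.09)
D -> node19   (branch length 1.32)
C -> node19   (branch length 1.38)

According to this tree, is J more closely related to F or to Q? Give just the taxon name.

The MRCA of J and F subtends ((R,(I,(((K,U),F),E))),((J,O),G)) (9 taxa).
The MRCA of J and Q subtends (((R,(I,(((K,U),F),E))),((J,O),G)),(((N,A),S),((Q,M),H))) (15 taxa).
The first is nested inside the second, so J shares a more recent common ancestor with F.

F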